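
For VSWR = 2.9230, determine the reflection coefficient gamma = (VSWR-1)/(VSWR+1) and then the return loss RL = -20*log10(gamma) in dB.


gamma = (2.9230 - 1) / (2.9230 + 1) = 0.4901861
RL = -20 * log10(0.4901861) = 6.193 dB

6.193 dB


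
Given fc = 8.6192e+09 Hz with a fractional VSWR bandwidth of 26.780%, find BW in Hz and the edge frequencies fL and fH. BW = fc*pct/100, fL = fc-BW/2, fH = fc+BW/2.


BW = 8.6192e+09 * 26.780/100 = 2.308222e+09 Hz
fL = 8.6192e+09 - 2.308222e+09/2 = 7.465e+09 Hz
fH = 8.6192e+09 + 2.308222e+09/2 = 9.773e+09 Hz

BW=2.308e+09 Hz, fL=7.465e+09 Hz, fH=9.773e+09 Hz


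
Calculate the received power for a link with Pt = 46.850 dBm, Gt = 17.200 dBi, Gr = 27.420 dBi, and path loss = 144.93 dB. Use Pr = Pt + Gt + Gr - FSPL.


Pr = 46.850 + 17.200 + 27.420 - 144.93 = -53.46 dBm

-53.46 dBm


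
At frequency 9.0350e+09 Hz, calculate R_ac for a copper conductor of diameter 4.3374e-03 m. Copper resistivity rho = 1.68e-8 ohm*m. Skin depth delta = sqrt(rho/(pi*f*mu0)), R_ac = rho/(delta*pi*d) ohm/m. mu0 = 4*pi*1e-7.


delta = sqrt(1.68e-8 / (pi * 9.0350e+09 * 4*pi*1e-7)) = 6.862948e-07 m
R_ac = 1.68e-8 / (6.862948e-07 * pi * 4.3374e-03) = 1.796 ohm/m

1.796 ohm/m


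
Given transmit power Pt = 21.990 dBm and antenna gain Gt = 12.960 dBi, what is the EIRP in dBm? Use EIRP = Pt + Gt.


EIRP = Pt + Gt = 21.990 + 12.960 = 34.95 dBm

34.95 dBm


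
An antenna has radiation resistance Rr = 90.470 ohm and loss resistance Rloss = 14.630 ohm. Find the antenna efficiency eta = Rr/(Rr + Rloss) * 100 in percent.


eta = 90.470 / (90.470 + 14.630) * 100 = 86.08%

86.08%


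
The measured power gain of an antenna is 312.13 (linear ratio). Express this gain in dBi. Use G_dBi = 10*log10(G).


G_dBi = 10 * log10(312.13) = 24.94 dBi

24.94 dBi


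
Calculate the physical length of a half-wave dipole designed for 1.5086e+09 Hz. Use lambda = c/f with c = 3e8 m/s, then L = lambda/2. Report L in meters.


lambda = c / f = 3.0000e+08 / 1.5086e+09 = 0.1988599 m
L = lambda / 2 = 0.1988599 / 2 = 0.09943 m

0.09943 m


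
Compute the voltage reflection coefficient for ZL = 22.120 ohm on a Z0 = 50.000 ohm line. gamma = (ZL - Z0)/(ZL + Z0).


gamma = (22.120 - 50.000) / (22.120 + 50.000) = -0.3866

-0.3866


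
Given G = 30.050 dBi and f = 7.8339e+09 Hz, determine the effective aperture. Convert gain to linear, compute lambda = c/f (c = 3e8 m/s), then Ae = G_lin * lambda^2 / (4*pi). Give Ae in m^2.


lambda = c / f = 3.0000e+08 / 7.8339e+09 = 0.03829510 m
G_linear = 10^(30.050/10) = 1011.579
Ae = G_linear * lambda^2 / (4*pi) = 1011.579 * 0.03829510^2 / (4*pi) = 0.1181 m^2

0.1181 m^2


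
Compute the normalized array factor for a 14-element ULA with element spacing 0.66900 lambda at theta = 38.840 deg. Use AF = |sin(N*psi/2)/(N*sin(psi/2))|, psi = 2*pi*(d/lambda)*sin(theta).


psi = 2*pi*0.66900*sin(38.840 deg) = 2.636185 rad
AF = |sin(14*2.636185/2) / (14*sin(2.636185/2))| = 0.02847

0.02847


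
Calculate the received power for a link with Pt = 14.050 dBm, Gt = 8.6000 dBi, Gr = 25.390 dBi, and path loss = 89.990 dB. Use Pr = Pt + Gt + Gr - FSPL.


Pr = 14.050 + 8.6000 + 25.390 - 89.990 = -41.95 dBm

-41.95 dBm


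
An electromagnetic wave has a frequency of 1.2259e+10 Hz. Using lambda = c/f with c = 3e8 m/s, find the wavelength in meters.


lambda = c / f = 3.0000e+08 / 1.2259e+10 = 0.02447 m

0.02447 m


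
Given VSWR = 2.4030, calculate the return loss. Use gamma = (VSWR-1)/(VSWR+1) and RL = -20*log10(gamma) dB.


gamma = (2.4030 - 1) / (2.4030 + 1) = 0.4122833
RL = -20 * log10(0.4122833) = 7.696 dB

7.696 dB


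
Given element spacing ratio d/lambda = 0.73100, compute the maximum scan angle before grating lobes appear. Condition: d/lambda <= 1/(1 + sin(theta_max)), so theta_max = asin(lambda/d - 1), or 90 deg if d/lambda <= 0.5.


lambda/d - 1 = 1/0.73100 - 1 = 0.3679891
theta_max = asin(0.3679891) = 21.59 deg

21.59 deg


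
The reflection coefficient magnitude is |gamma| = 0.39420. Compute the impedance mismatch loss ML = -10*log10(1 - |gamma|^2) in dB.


ML = -10 * log10(1 - 0.39420^2) = -10 * log10(0.84460636) = 0.7335 dB

0.7335 dB


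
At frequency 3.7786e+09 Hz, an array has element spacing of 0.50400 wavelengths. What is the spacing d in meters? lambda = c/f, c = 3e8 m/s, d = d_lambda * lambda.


lambda = c / f = 3.0000e+08 / 3.7786e+09 = 0.07939448 m
d = 0.50400 * 0.07939448 = 0.04001 m

0.04001 m


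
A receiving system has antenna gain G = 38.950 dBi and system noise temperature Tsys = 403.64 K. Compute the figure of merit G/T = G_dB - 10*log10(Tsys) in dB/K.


G/T = 38.950 - 10*log10(403.64) = 38.950 - 26.05994 = 12.89 dB/K

12.89 dB/K


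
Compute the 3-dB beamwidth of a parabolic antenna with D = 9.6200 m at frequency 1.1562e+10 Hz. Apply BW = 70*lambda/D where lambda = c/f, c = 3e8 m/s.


lambda = c / f = 3.0000e+08 / 1.1562e+10 = 0.02594707 m
BW = 70 * 0.02594707 / 9.6200 = 0.1888 deg

0.1888 deg


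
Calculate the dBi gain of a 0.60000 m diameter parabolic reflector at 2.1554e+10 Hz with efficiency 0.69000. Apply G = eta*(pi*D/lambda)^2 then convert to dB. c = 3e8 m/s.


lambda = c / f = 3.0000e+08 / 2.1554e+10 = 0.01391853 m
G_linear = 0.69000 * (pi * 0.60000 / 0.01391853)^2 = 12655.07
G_dBi = 10 * log10(12655.07) = 41.02 dBi

41.02 dBi


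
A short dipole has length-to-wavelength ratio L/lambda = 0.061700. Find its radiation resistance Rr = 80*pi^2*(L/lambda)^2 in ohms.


Rr = 80 * pi^2 * (0.061700)^2 = 80 * 9.869604 * 3.806890e-03 = 3.006 ohm

3.006 ohm


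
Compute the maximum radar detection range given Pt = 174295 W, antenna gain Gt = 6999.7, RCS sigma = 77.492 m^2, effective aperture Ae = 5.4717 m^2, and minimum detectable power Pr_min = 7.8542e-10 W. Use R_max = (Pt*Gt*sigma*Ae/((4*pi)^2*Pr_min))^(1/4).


R^4 = 174295*6999.7*77.492*5.4717 / ((4*pi)^2 * 7.8542e-10) = 4.170824e+18
R_max = 4.170824e+18^0.25 = 45191 m

45191 m


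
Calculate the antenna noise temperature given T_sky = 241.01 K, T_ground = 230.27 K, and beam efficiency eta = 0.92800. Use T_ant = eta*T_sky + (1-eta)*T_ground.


T_ant = 0.92800 * 241.01 + (1 - 0.92800) * 230.27 = 240.2 K

240.2 K


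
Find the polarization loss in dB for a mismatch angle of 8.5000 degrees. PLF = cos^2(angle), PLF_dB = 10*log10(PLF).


PLF_linear = cos^2(8.5000 deg) = 0.9781524
PLF_dB = 10 * log10(0.9781524) = -0.09593 dB

-0.09593 dB


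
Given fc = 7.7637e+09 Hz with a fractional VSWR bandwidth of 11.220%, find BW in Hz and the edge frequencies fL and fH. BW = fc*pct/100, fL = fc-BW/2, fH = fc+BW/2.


BW = 7.7637e+09 * 11.220/100 = 8.710871e+08 Hz
fL = 7.7637e+09 - 8.710871e+08/2 = 7.328e+09 Hz
fH = 7.7637e+09 + 8.710871e+08/2 = 8.199e+09 Hz

BW=8.711e+08 Hz, fL=7.328e+09 Hz, fH=8.199e+09 Hz


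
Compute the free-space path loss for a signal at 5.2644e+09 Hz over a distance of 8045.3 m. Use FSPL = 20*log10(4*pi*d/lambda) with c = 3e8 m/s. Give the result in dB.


lambda = c / f = 3.0000e+08 / 5.2644e+09 = 0.05698655 m
FSPL = 20 * log10(4*pi*8045.3/0.05698655) = 125.0 dB

125.0 dB


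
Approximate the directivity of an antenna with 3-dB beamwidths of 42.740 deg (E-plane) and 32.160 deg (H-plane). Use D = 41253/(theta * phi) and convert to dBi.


D_linear = 41253 / (42.740 * 32.160) = 30.01269
D_dBi = 10 * log10(30.01269) = 14.77 dBi

14.77 dBi


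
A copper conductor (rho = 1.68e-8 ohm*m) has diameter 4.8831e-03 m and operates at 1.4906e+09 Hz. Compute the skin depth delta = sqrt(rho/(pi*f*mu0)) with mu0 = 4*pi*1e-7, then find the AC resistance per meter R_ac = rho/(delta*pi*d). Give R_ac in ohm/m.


delta = sqrt(1.68e-8 / (pi * 1.4906e+09 * 4*pi*1e-7)) = 1.689640e-06 m
R_ac = 1.68e-8 / (1.689640e-06 * pi * 4.8831e-03) = 0.6481 ohm/m

0.6481 ohm/m


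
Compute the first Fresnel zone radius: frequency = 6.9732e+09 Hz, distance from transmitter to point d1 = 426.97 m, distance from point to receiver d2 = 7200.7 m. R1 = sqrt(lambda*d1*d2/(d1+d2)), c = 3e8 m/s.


lambda = c / f = 3.0000e+08 / 6.9732e+09 = 0.04302186 m
R1 = sqrt(0.04302186 * 426.97 * 7200.7 / (426.97 + 7200.7)) = 4.164 m

4.164 m


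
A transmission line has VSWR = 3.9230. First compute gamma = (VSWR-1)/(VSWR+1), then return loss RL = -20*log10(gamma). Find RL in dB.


gamma = (3.9230 - 1) / (3.9230 + 1) = 0.5937437
RL = -20 * log10(0.5937437) = 4.528 dB

4.528 dB


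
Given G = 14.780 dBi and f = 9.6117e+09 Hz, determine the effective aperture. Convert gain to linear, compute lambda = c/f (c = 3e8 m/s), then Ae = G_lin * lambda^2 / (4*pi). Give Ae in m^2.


lambda = c / f = 3.0000e+08 / 9.6117e+09 = 0.03121196 m
G_linear = 10^(14.780/10) = 30.06076
Ae = G_linear * lambda^2 / (4*pi) = 30.06076 * 0.03121196^2 / (4*pi) = 2.330e-03 m^2

2.330e-03 m^2


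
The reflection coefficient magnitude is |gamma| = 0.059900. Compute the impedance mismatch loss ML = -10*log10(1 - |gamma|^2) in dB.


ML = -10 * log10(1 - 0.059900^2) = -10 * log10(0.99641199) = 0.01561 dB

0.01561 dB


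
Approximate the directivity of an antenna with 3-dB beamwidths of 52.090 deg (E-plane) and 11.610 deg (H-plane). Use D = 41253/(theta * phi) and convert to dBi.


D_linear = 41253 / (52.090 * 11.610) = 68.21328
D_dBi = 10 * log10(68.21328) = 18.34 dBi

18.34 dBi


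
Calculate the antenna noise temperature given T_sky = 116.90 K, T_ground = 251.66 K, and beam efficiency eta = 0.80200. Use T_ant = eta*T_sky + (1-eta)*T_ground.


T_ant = 0.80200 * 116.90 + (1 - 0.80200) * 251.66 = 143.6 K

143.6 K


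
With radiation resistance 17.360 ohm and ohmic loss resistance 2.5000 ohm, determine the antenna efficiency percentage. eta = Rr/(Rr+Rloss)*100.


eta = 17.360 / (17.360 + 2.5000) * 100 = 87.41%

87.41%


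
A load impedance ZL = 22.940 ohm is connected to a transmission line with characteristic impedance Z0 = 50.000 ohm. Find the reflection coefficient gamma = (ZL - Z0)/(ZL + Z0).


gamma = (22.940 - 50.000) / (22.940 + 50.000) = -0.3710

-0.3710


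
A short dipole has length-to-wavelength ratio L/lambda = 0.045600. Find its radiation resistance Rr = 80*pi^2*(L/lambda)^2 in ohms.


Rr = 80 * pi^2 * (0.045600)^2 = 80 * 9.869604 * 2.079360e-03 = 1.642 ohm

1.642 ohm


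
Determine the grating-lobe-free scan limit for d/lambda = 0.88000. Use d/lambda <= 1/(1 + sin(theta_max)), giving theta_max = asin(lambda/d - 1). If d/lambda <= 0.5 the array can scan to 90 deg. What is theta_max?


lambda/d - 1 = 1/0.88000 - 1 = 0.1363636
theta_max = asin(0.1363636) = 7.837 deg

7.837 deg


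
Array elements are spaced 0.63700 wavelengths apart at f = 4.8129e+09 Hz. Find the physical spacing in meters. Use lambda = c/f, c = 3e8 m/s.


lambda = c / f = 3.0000e+08 / 4.8129e+09 = 0.06233248 m
d = 0.63700 * 0.06233248 = 0.03971 m

0.03971 m


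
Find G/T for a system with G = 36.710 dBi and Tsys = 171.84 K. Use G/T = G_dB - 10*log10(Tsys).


G/T = 36.710 - 10*log10(171.84) = 36.710 - 22.35124 = 14.36 dB/K

14.36 dB/K


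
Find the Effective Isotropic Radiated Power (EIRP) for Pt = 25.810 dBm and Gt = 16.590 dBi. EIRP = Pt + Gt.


EIRP = Pt + Gt = 25.810 + 16.590 = 42.40 dBm

42.40 dBm


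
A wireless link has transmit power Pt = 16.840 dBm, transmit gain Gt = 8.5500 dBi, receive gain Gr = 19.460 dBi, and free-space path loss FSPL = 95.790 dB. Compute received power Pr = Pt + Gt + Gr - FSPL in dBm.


Pr = 16.840 + 8.5500 + 19.460 - 95.790 = -50.94 dBm

-50.94 dBm


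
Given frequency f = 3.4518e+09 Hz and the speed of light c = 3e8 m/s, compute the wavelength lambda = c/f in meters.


lambda = c / f = 3.0000e+08 / 3.4518e+09 = 0.08691 m

0.08691 m


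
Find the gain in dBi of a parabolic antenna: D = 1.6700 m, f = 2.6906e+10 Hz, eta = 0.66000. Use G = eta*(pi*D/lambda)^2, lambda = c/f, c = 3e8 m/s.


lambda = c / f = 3.0000e+08 / 2.6906e+10 = 0.01114993 m
G_linear = 0.66000 * (pi * 1.6700 / 0.01114993)^2 = 146127.6
G_dBi = 10 * log10(146127.6) = 51.65 dBi

51.65 dBi


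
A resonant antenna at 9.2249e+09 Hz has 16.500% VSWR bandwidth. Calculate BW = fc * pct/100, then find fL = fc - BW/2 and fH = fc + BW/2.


BW = 9.2249e+09 * 16.500/100 = 1.522108e+09 Hz
fL = 9.2249e+09 - 1.522108e+09/2 = 8.464e+09 Hz
fH = 9.2249e+09 + 1.522108e+09/2 = 9.986e+09 Hz

BW=1.522e+09 Hz, fL=8.464e+09 Hz, fH=9.986e+09 Hz


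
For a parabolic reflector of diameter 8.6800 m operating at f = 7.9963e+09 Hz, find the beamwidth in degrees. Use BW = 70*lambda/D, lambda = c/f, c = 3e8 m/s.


lambda = c / f = 3.0000e+08 / 7.9963e+09 = 0.03751735 m
BW = 70 * 0.03751735 / 8.6800 = 0.3026 deg

0.3026 deg


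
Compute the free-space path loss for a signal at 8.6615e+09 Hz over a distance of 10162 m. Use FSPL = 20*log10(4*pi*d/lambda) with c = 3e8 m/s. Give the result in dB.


lambda = c / f = 3.0000e+08 / 8.6615e+09 = 0.03463603 m
FSPL = 20 * log10(4*pi*10162/0.03463603) = 131.3 dB

131.3 dB


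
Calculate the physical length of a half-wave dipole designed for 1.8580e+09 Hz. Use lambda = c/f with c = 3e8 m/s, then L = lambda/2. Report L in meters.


lambda = c / f = 3.0000e+08 / 1.8580e+09 = 0.1614639 m
L = lambda / 2 = 0.1614639 / 2 = 0.08073 m

0.08073 m


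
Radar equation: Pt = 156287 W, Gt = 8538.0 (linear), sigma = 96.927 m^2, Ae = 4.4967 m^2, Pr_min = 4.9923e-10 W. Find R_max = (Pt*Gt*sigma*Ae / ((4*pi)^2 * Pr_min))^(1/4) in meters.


R^4 = 156287*8538.0*96.927*4.4967 / ((4*pi)^2 * 4.9923e-10) = 7.377297e+18
R_max = 7.377297e+18^0.25 = 52116 m

52116 m


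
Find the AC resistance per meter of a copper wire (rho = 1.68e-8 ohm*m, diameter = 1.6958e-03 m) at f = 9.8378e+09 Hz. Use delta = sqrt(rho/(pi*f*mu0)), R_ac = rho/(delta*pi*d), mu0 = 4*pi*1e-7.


delta = sqrt(1.68e-8 / (pi * 9.8378e+09 * 4*pi*1e-7)) = 6.576969e-07 m
R_ac = 1.68e-8 / (6.576969e-07 * pi * 1.6958e-03) = 4.795 ohm/m

4.795 ohm/m


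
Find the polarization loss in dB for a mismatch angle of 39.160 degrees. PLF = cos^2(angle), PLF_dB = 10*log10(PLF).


PLF_linear = cos^2(39.160 deg) = 0.6012227
PLF_dB = 10 * log10(0.6012227) = -2.210 dB

-2.210 dB


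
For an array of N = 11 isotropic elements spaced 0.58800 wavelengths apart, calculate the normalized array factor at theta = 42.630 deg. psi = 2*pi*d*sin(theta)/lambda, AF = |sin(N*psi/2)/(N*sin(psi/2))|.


psi = 2*pi*0.58800*sin(42.630 deg) = 2.502151 rad
AF = |sin(11*2.502151/2) / (11*sin(2.502151/2))| = 0.08910

0.08910


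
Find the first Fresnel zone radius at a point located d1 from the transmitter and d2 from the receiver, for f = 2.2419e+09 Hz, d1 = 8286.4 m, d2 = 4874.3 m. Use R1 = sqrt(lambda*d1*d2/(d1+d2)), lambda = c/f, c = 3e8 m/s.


lambda = c / f = 3.0000e+08 / 2.2419e+09 = 0.1338151 m
R1 = sqrt(0.1338151 * 8286.4 * 4874.3 / (8286.4 + 4874.3)) = 20.27 m

20.27 m


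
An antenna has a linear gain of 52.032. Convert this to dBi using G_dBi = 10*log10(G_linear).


G_dBi = 10 * log10(52.032) = 17.16 dBi

17.16 dBi


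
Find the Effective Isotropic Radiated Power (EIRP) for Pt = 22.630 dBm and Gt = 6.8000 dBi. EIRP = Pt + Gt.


EIRP = Pt + Gt = 22.630 + 6.8000 = 29.43 dBm

29.43 dBm


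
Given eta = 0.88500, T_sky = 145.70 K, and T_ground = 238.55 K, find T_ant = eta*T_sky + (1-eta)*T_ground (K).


T_ant = 0.88500 * 145.70 + (1 - 0.88500) * 238.55 = 156.4 K

156.4 K


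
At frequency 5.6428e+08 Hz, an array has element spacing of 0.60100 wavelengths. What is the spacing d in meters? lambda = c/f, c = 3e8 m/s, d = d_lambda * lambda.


lambda = c / f = 3.0000e+08 / 5.6428e+08 = 0.5316510 m
d = 0.60100 * 0.5316510 = 0.3195 m

0.3195 m


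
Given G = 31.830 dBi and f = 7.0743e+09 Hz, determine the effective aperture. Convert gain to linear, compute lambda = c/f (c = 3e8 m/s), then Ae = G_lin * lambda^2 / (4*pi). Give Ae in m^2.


lambda = c / f = 3.0000e+08 / 7.0743e+09 = 0.04240702 m
G_linear = 10^(31.830/10) = 1524.053
Ae = G_linear * lambda^2 / (4*pi) = 1524.053 * 0.04240702^2 / (4*pi) = 0.2181 m^2

0.2181 m^2


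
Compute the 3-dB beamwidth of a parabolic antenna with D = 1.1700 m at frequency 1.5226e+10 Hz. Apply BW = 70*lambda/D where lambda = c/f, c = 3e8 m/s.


lambda = c / f = 3.0000e+08 / 1.5226e+10 = 0.01970314 m
BW = 70 * 0.01970314 / 1.1700 = 1.179 deg

1.179 deg


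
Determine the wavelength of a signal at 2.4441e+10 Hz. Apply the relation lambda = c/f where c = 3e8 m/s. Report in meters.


lambda = c / f = 3.0000e+08 / 2.4441e+10 = 0.01227 m

0.01227 m


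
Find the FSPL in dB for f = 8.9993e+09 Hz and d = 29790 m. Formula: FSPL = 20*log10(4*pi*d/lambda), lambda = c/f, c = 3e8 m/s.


lambda = c / f = 3.0000e+08 / 8.9993e+09 = 0.03333593 m
FSPL = 20 * log10(4*pi*29790/0.03333593) = 141.0 dB

141.0 dB


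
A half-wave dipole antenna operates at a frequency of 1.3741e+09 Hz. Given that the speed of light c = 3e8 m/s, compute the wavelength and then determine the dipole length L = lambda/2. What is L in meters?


lambda = c / f = 3.0000e+08 / 1.3741e+09 = 0.2183247 m
L = lambda / 2 = 0.2183247 / 2 = 0.1092 m

0.1092 m


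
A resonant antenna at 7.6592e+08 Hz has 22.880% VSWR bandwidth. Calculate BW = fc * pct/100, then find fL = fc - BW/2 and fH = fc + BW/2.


BW = 7.6592e+08 * 22.880/100 = 1.752425e+08 Hz
fL = 7.6592e+08 - 1.752425e+08/2 = 6.783e+08 Hz
fH = 7.6592e+08 + 1.752425e+08/2 = 8.535e+08 Hz

BW=1.752e+08 Hz, fL=6.783e+08 Hz, fH=8.535e+08 Hz


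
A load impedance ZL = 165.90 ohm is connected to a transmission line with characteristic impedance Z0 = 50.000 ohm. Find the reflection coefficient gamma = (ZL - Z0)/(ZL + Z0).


gamma = (165.90 - 50.000) / (165.90 + 50.000) = 0.5368

0.5368


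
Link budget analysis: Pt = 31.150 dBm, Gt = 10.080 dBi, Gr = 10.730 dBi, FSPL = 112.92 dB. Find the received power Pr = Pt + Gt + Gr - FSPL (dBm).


Pr = 31.150 + 10.080 + 10.730 - 112.92 = -60.96 dBm

-60.96 dBm


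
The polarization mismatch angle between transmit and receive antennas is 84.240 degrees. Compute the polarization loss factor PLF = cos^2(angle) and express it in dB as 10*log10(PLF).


PLF_linear = cos^2(84.240 deg) = 0.01007247
PLF_dB = 10 * log10(0.01007247) = -19.97 dB

-19.97 dB


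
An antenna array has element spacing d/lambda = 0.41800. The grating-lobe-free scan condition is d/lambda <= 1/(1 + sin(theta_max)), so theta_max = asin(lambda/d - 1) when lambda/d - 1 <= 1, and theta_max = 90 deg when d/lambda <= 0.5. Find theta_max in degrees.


lambda/d - 1 = 1/0.41800 - 1 = 1.392344 >= 1
d/lambda <= 0.5, so the array can scan to endfire without grating lobes: theta_max = 90 deg

90 deg


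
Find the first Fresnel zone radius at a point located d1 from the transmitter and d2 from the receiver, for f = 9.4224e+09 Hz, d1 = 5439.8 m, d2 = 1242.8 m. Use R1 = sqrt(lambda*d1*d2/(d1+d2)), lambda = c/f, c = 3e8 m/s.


lambda = c / f = 3.0000e+08 / 9.4224e+09 = 0.03183902 m
R1 = sqrt(0.03183902 * 5439.8 * 1242.8 / (5439.8 + 1242.8)) = 5.675 m

5.675 m


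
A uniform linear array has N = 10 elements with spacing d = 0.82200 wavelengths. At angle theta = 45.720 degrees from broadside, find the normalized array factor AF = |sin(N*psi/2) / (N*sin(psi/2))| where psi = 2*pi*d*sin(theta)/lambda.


psi = 2*pi*0.82200*sin(45.720 deg) = 3.697653 rad
AF = |sin(10*3.697653/2) / (10*sin(3.697653/2))| = 0.03676

0.03676


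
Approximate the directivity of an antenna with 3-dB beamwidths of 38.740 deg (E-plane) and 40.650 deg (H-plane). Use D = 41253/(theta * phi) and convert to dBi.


D_linear = 41253 / (38.740 * 40.650) = 26.19602
D_dBi = 10 * log10(26.19602) = 14.18 dBi

14.18 dBi


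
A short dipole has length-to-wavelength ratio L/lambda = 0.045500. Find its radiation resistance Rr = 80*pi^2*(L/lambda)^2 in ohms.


Rr = 80 * pi^2 * (0.045500)^2 = 80 * 9.869604 * 2.070250e-03 = 1.635 ohm

1.635 ohm


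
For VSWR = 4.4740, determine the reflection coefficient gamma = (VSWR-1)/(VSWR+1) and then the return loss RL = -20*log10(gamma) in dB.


gamma = (4.4740 - 1) / (4.4740 + 1) = 0.6346365
RL = -20 * log10(0.6346365) = 3.949 dB

3.949 dB


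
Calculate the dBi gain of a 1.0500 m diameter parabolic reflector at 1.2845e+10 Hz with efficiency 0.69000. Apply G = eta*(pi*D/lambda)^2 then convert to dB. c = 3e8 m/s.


lambda = c / f = 3.0000e+08 / 1.2845e+10 = 0.02335539 m
G_linear = 0.69000 * (pi * 1.0500 / 0.02335539)^2 = 13764.27
G_dBi = 10 * log10(13764.27) = 41.39 dBi

41.39 dBi


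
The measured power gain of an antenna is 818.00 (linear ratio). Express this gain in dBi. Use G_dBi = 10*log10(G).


G_dBi = 10 * log10(818.00) = 29.13 dBi

29.13 dBi


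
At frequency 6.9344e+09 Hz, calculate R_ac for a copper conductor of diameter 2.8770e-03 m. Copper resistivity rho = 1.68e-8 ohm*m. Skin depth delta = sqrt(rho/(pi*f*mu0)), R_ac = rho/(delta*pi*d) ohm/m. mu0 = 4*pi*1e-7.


delta = sqrt(1.68e-8 / (pi * 6.9344e+09 * 4*pi*1e-7)) = 7.833761e-07 m
R_ac = 1.68e-8 / (7.833761e-07 * pi * 2.8770e-03) = 2.373 ohm/m

2.373 ohm/m


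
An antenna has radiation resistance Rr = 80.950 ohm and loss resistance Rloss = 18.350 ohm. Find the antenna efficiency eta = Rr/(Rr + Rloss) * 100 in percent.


eta = 80.950 / (80.950 + 18.350) * 100 = 81.52%

81.52%


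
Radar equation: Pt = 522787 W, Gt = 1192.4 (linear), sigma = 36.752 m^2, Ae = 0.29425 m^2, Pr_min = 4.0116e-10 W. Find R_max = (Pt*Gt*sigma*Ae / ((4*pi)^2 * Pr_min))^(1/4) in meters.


R^4 = 522787*1192.4*36.752*0.29425 / ((4*pi)^2 * 4.0116e-10) = 1.064160e+17
R_max = 1.064160e+17^0.25 = 18061 m

18061 m


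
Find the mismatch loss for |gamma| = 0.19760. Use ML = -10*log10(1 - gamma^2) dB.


ML = -10 * log10(1 - 0.19760^2) = -10 * log10(0.96095424) = 0.1730 dB

0.1730 dB


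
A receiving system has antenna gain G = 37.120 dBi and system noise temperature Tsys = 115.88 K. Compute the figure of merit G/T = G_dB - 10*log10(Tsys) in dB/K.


G/T = 37.120 - 10*log10(115.88) = 37.120 - 20.64008 = 16.48 dB/K

16.48 dB/K


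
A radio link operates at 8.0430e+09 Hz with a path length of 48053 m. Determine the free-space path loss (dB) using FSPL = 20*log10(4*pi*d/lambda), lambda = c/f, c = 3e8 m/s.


lambda = c / f = 3.0000e+08 / 8.0430e+09 = 0.03729952 m
FSPL = 20 * log10(4*pi*48053/0.03729952) = 144.2 dB

144.2 dB


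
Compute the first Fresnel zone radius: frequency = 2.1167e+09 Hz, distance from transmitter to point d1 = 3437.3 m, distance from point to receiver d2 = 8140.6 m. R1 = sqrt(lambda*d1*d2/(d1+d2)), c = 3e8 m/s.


lambda = c / f = 3.0000e+08 / 2.1167e+09 = 0.1417301 m
R1 = sqrt(0.1417301 * 3437.3 * 8140.6 / (3437.3 + 8140.6)) = 18.51 m

18.51 m


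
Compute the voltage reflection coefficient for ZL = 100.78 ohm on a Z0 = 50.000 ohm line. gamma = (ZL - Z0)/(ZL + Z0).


gamma = (100.78 - 50.000) / (100.78 + 50.000) = 0.3368

0.3368


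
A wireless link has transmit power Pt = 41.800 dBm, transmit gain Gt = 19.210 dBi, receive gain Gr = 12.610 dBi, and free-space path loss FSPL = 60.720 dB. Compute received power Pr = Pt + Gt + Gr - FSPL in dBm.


Pr = 41.800 + 19.210 + 12.610 - 60.720 = 12.90 dBm

12.90 dBm


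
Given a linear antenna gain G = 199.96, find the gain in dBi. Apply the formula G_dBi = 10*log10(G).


G_dBi = 10 * log10(199.96) = 23.01 dBi

23.01 dBi


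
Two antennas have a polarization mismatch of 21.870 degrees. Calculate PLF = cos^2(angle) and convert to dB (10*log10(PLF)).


PLF_linear = cos^2(21.870 deg) = 0.8612423
PLF_dB = 10 * log10(0.8612423) = -0.6487 dB

-0.6487 dB


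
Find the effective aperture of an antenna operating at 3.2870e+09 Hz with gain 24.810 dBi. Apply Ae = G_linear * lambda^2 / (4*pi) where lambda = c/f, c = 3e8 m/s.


lambda = c / f = 3.0000e+08 / 3.2870e+09 = 0.09126863 m
G_linear = 10^(24.810/10) = 302.6913
Ae = G_linear * lambda^2 / (4*pi) = 302.6913 * 0.09126863^2 / (4*pi) = 0.2006 m^2

0.2006 m^2


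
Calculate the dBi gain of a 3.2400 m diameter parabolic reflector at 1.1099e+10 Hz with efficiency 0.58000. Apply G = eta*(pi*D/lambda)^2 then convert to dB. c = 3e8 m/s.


lambda = c / f = 3.0000e+08 / 1.1099e+10 = 0.02702946 m
G_linear = 0.58000 * (pi * 3.2400 / 0.02702946)^2 = 82251.35
G_dBi = 10 * log10(82251.35) = 49.15 dBi

49.15 dBi


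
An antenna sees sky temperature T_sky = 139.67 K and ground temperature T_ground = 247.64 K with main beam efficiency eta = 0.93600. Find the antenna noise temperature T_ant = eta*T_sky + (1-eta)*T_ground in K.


T_ant = 0.93600 * 139.67 + (1 - 0.93600) * 247.64 = 146.6 K

146.6 K


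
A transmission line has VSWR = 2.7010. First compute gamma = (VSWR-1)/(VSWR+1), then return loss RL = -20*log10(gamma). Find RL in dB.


gamma = (2.7010 - 1) / (2.7010 + 1) = 0.4596055
RL = -20 * log10(0.4596055) = 6.752 dB

6.752 dB


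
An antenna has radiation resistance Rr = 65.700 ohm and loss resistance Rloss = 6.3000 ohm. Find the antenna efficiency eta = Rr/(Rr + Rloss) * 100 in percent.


eta = 65.700 / (65.700 + 6.3000) * 100 = 91.25%

91.25%


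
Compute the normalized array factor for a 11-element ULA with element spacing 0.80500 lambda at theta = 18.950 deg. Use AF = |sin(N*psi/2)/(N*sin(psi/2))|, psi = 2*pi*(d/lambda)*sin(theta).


psi = 2*pi*0.80500*sin(18.950 deg) = 1.642538 rad
AF = |sin(11*1.642538/2) / (11*sin(1.642538/2))| = 0.04731

0.04731


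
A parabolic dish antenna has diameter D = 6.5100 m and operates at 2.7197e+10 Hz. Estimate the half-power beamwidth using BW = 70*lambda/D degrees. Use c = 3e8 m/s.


lambda = c / f = 3.0000e+08 / 2.7197e+10 = 0.01103063 m
BW = 70 * 0.01103063 / 6.5100 = 0.1186 deg

0.1186 deg


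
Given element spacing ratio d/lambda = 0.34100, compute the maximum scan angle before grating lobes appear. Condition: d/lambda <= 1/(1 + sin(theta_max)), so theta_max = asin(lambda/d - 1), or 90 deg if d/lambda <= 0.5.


lambda/d - 1 = 1/0.34100 - 1 = 1.932551 >= 1
d/lambda <= 0.5, so the array can scan to endfire without grating lobes: theta_max = 90 deg

90 deg


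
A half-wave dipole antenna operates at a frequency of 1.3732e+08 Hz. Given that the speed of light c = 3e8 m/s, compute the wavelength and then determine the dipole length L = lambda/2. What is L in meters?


lambda = c / f = 3.0000e+08 / 1.3732e+08 = 2.184678 m
L = lambda / 2 = 2.184678 / 2 = 1.092 m

1.092 m


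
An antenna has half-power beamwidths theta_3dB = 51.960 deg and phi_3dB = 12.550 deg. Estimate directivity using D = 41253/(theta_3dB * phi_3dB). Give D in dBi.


D_linear = 41253 / (51.960 * 12.550) = 63.26196
D_dBi = 10 * log10(63.26196) = 18.01 dBi

18.01 dBi


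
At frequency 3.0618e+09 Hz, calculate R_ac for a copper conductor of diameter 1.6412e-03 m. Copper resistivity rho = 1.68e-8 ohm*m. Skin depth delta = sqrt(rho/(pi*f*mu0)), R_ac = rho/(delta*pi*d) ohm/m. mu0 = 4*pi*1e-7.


delta = sqrt(1.68e-8 / (pi * 3.0618e+09 * 4*pi*1e-7)) = 1.178926e-06 m
R_ac = 1.68e-8 / (1.178926e-06 * pi * 1.6412e-03) = 2.764 ohm/m

2.764 ohm/m


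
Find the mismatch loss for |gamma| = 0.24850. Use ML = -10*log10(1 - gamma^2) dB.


ML = -10 * log10(1 - 0.24850^2) = -10 * log10(0.93824775) = 0.2768 dB

0.2768 dB


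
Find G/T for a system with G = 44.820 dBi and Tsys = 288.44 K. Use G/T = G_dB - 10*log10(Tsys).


G/T = 44.820 - 10*log10(288.44) = 44.820 - 24.60055 = 20.22 dB/K

20.22 dB/K


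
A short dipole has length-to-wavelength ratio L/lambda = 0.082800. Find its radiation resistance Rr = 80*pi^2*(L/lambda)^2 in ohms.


Rr = 80 * pi^2 * (0.082800)^2 = 80 * 9.869604 * 6.855840e-03 = 5.413 ohm

5.413 ohm


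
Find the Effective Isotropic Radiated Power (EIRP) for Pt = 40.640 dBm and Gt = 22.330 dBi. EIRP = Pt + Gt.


EIRP = Pt + Gt = 40.640 + 22.330 = 62.97 dBm

62.97 dBm


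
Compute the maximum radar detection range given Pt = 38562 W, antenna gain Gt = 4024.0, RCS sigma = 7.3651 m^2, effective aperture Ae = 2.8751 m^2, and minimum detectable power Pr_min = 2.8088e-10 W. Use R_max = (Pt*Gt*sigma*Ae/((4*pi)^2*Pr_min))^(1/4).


R^4 = 38562*4024.0*7.3651*2.8751 / ((4*pi)^2 * 2.8088e-10) = 7.408130e+16
R_max = 7.408130e+16^0.25 = 16498 m

16498 m


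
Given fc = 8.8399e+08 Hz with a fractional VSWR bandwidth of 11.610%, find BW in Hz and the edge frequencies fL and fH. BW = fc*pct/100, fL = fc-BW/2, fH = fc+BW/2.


BW = 8.8399e+08 * 11.610/100 = 1.026312e+08 Hz
fL = 8.8399e+08 - 1.026312e+08/2 = 8.327e+08 Hz
fH = 8.8399e+08 + 1.026312e+08/2 = 9.353e+08 Hz

BW=1.026e+08 Hz, fL=8.327e+08 Hz, fH=9.353e+08 Hz


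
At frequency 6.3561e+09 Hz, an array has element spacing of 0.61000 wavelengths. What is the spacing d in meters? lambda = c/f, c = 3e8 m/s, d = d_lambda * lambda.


lambda = c / f = 3.0000e+08 / 6.3561e+09 = 0.04719875 m
d = 0.61000 * 0.04719875 = 0.02879 m

0.02879 m


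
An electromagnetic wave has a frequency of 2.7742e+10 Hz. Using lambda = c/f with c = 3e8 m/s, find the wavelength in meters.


lambda = c / f = 3.0000e+08 / 2.7742e+10 = 0.01081 m

0.01081 m


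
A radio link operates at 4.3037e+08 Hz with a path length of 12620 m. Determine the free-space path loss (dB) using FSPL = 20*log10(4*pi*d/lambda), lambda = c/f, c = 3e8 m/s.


lambda = c / f = 3.0000e+08 / 4.3037e+08 = 0.6970746 m
FSPL = 20 * log10(4*pi*12620/0.6970746) = 107.1 dB

107.1 dB


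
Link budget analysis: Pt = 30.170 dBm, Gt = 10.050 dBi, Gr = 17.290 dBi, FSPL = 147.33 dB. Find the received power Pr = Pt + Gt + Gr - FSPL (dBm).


Pr = 30.170 + 10.050 + 17.290 - 147.33 = -89.82 dBm

-89.82 dBm


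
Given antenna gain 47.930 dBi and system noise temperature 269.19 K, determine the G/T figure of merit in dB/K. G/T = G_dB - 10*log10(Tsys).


G/T = 47.930 - 10*log10(269.19) = 47.930 - 24.30059 = 23.63 dB/K

23.63 dB/K


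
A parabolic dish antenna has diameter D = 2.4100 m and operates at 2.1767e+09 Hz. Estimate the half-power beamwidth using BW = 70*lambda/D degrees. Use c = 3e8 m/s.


lambda = c / f = 3.0000e+08 / 2.1767e+09 = 0.1378233 m
BW = 70 * 0.1378233 / 2.4100 = 4.003 deg

4.003 deg


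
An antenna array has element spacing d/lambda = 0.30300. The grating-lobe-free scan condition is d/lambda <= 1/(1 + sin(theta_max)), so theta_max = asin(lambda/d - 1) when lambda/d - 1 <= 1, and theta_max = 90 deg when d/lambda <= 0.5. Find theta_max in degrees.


lambda/d - 1 = 1/0.30300 - 1 = 2.300330 >= 1
d/lambda <= 0.5, so the array can scan to endfire without grating lobes: theta_max = 90 deg

90 deg


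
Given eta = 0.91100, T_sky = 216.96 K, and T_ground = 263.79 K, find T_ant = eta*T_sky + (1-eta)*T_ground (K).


T_ant = 0.91100 * 216.96 + (1 - 0.91100) * 263.79 = 221.1 K

221.1 K


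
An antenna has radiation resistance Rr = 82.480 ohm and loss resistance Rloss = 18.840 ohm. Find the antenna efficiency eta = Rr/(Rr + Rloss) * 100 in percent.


eta = 82.480 / (82.480 + 18.840) * 100 = 81.41%

81.41%


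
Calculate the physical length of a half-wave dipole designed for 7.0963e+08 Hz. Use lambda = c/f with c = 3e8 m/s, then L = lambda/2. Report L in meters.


lambda = c / f = 3.0000e+08 / 7.0963e+08 = 0.4227555 m
L = lambda / 2 = 0.4227555 / 2 = 0.2114 m

0.2114 m


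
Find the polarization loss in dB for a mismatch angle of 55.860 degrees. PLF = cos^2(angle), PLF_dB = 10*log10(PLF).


PLF_linear = cos^2(55.860 deg) = 0.3149645
PLF_dB = 10 * log10(0.3149645) = -5.017 dB

-5.017 dB


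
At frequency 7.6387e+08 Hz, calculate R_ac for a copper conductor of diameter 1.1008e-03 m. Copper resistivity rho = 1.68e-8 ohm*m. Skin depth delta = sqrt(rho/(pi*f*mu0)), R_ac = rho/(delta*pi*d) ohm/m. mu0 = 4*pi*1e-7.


delta = sqrt(1.68e-8 / (pi * 7.6387e+08 * 4*pi*1e-7)) = 2.360288e-06 m
R_ac = 1.68e-8 / (2.360288e-06 * pi * 1.1008e-03) = 2.058 ohm/m

2.058 ohm/m


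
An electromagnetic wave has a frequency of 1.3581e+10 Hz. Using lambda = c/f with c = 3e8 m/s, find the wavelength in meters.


lambda = c / f = 3.0000e+08 / 1.3581e+10 = 0.02209 m

0.02209 m


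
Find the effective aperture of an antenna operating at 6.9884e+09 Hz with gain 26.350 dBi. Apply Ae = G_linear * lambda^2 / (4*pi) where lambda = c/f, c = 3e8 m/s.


lambda = c / f = 3.0000e+08 / 6.9884e+09 = 0.04292828 m
G_linear = 10^(26.350/10) = 431.5191
Ae = G_linear * lambda^2 / (4*pi) = 431.5191 * 0.04292828^2 / (4*pi) = 0.06328 m^2

0.06328 m^2


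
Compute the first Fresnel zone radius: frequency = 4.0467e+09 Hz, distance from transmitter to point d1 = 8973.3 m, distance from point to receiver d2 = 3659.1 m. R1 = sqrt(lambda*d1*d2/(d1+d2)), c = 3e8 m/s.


lambda = c / f = 3.0000e+08 / 4.0467e+09 = 0.07413448 m
R1 = sqrt(0.07413448 * 8973.3 * 3659.1 / (8973.3 + 3659.1)) = 13.88 m

13.88 m


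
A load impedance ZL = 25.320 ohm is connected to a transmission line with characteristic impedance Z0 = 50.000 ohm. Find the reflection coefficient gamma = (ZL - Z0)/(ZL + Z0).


gamma = (25.320 - 50.000) / (25.320 + 50.000) = -0.3277

-0.3277


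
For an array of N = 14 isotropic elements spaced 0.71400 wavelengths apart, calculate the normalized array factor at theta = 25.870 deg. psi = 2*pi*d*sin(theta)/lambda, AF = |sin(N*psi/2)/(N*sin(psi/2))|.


psi = 2*pi*0.71400*sin(25.870 deg) = 1.957464 rad
AF = |sin(14*1.957464/2) / (14*sin(1.957464/2))| = 0.07807

0.07807


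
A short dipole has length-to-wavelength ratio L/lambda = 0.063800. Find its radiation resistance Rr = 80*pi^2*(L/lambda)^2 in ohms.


Rr = 80 * pi^2 * (0.063800)^2 = 80 * 9.869604 * 4.070440e-03 = 3.214 ohm

3.214 ohm


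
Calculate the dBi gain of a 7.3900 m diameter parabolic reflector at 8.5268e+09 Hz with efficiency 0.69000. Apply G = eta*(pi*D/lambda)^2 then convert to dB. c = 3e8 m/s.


lambda = c / f = 3.0000e+08 / 8.5268e+09 = 0.03518319 m
G_linear = 0.69000 * (pi * 7.3900 / 0.03518319)^2 = 300446.6
G_dBi = 10 * log10(300446.6) = 54.78 dBi

54.78 dBi


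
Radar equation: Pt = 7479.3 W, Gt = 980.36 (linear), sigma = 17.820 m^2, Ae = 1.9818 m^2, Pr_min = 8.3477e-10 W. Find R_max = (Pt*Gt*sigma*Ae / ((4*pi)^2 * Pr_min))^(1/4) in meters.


R^4 = 7479.3*980.36*17.820*1.9818 / ((4*pi)^2 * 8.3477e-10) = 1.964389e+15
R_max = 1.964389e+15^0.25 = 6657 m

6657 m


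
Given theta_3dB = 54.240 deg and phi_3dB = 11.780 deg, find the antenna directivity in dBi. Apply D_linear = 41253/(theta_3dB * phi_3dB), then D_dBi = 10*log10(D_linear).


D_linear = 41253 / (54.240 * 11.780) = 64.56402
D_dBi = 10 * log10(64.56402) = 18.10 dBi

18.10 dBi


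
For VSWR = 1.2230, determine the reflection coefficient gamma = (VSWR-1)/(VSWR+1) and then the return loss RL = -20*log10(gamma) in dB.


gamma = (1.2230 - 1) / (1.2230 + 1) = 0.1003149
RL = -20 * log10(0.1003149) = 19.97 dB

19.97 dB


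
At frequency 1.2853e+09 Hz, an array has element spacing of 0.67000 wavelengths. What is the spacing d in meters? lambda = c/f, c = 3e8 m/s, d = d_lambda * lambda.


lambda = c / f = 3.0000e+08 / 1.2853e+09 = 0.2334085 m
d = 0.67000 * 0.2334085 = 0.1564 m

0.1564 m


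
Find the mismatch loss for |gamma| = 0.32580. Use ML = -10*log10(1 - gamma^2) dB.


ML = -10 * log10(1 - 0.32580^2) = -10 * log10(0.89385436) = 0.4873 dB

0.4873 dB


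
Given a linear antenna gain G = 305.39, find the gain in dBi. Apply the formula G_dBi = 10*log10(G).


G_dBi = 10 * log10(305.39) = 24.85 dBi

24.85 dBi


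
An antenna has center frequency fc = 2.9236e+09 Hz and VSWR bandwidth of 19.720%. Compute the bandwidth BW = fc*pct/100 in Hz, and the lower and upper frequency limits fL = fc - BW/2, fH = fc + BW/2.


BW = 2.9236e+09 * 19.720/100 = 5.765339e+08 Hz
fL = 2.9236e+09 - 5.765339e+08/2 = 2.635e+09 Hz
fH = 2.9236e+09 + 5.765339e+08/2 = 3.212e+09 Hz

BW=5.765e+08 Hz, fL=2.635e+09 Hz, fH=3.212e+09 Hz


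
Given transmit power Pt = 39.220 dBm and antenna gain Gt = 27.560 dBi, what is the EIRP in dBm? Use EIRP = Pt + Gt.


EIRP = Pt + Gt = 39.220 + 27.560 = 66.78 dBm

66.78 dBm


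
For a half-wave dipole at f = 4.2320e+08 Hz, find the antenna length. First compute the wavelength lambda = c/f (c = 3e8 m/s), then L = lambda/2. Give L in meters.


lambda = c / f = 3.0000e+08 / 4.2320e+08 = 0.7088847 m
L = lambda / 2 = 0.7088847 / 2 = 0.3544 m

0.3544 m


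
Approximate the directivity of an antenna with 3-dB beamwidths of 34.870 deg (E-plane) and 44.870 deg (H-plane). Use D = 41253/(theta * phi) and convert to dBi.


D_linear = 41253 / (34.870 * 44.870) = 26.36620
D_dBi = 10 * log10(26.36620) = 14.21 dBi

14.21 dBi


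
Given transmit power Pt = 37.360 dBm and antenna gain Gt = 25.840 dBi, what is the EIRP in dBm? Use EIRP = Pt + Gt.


EIRP = Pt + Gt = 37.360 + 25.840 = 63.20 dBm

63.20 dBm


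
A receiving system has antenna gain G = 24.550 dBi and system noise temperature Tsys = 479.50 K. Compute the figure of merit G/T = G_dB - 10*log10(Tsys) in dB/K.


G/T = 24.550 - 10*log10(479.50) = 24.550 - 26.80789 = -2.258 dB/K

-2.258 dB/K


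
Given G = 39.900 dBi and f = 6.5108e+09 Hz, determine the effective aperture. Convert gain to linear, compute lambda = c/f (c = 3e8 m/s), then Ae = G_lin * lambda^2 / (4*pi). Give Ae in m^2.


lambda = c / f = 3.0000e+08 / 6.5108e+09 = 0.04607729 m
G_linear = 10^(39.900/10) = 9772.372
Ae = G_linear * lambda^2 / (4*pi) = 9772.372 * 0.04607729^2 / (4*pi) = 1.651 m^2

1.651 m^2


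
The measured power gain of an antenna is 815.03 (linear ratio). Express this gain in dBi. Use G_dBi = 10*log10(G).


G_dBi = 10 * log10(815.03) = 29.11 dBi

29.11 dBi


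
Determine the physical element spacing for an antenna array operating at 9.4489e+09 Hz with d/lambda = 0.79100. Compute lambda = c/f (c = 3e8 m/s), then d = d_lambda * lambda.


lambda = c / f = 3.0000e+08 / 9.4489e+09 = 0.03174973 m
d = 0.79100 * 0.03174973 = 0.02511 m

0.02511 m


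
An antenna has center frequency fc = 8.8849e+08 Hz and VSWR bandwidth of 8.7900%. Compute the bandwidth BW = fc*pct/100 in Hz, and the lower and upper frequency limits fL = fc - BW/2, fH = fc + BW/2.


BW = 8.8849e+08 * 8.7900/100 = 7.809827e+07 Hz
fL = 8.8849e+08 - 7.809827e+07/2 = 8.494e+08 Hz
fH = 8.8849e+08 + 7.809827e+07/2 = 9.275e+08 Hz

BW=7.810e+07 Hz, fL=8.494e+08 Hz, fH=9.275e+08 Hz


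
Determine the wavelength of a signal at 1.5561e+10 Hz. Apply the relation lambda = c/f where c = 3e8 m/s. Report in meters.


lambda = c / f = 3.0000e+08 / 1.5561e+10 = 0.01928 m

0.01928 m


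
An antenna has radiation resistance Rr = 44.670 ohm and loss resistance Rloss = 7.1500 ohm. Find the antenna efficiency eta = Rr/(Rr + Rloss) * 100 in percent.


eta = 44.670 / (44.670 + 7.1500) * 100 = 86.20%

86.20%


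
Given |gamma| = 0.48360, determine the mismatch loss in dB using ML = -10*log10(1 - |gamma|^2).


ML = -10 * log10(1 - 0.48360^2) = -10 * log10(0.76613104) = 1.157 dB

1.157 dB


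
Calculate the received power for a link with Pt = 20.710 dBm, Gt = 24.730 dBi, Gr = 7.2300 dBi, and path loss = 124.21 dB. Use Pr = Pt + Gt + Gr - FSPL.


Pr = 20.710 + 24.730 + 7.2300 - 124.21 = -71.54 dBm

-71.54 dBm


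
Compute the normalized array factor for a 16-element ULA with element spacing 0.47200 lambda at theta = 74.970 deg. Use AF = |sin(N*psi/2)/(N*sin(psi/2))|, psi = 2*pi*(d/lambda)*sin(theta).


psi = 2*pi*0.47200*sin(74.970 deg) = 2.864209 rad
AF = |sin(16*2.864209/2) / (16*sin(2.864209/2))| = 0.05030

0.05030


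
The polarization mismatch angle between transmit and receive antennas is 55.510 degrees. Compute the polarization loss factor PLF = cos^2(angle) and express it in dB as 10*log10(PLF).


PLF_linear = cos^2(55.510 deg) = 0.3206531
PLF_dB = 10 * log10(0.3206531) = -4.940 dB

-4.940 dB


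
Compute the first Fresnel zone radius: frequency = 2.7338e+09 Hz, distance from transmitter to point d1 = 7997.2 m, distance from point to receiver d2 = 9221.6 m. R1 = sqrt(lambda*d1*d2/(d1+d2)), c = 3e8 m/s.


lambda = c / f = 3.0000e+08 / 2.7338e+09 = 0.1097374 m
R1 = sqrt(0.1097374 * 7997.2 * 9221.6 / (7997.2 + 9221.6)) = 21.68 m

21.68 m
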